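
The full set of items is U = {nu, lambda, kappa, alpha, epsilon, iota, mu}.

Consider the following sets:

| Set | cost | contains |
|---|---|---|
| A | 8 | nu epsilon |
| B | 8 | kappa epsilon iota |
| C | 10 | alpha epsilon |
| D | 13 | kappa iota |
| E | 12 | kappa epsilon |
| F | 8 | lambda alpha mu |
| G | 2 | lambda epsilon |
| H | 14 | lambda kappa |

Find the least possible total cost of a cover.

A, B, F together cover every item (A ∪ B ∪ F = {nu, lambda, kappa, alpha, epsilon, iota, mu}); total cost 8 + 8 + 8 = 24.
The greedy pick G, B, F, A costs 26; no covering selection beats 24.

24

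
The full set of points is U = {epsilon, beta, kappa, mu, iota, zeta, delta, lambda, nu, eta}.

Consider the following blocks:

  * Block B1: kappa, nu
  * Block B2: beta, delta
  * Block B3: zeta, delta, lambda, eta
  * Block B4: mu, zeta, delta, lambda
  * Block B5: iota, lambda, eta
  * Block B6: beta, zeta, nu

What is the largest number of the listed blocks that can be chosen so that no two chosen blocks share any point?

B1, B2, B5 are pairwise disjoint (B1={kappa,nu}; B2={beta,delta}; B5={iota,lambda,eta}).
Every remaining block overlaps one of these, and no 4 of the listed blocks are pairwise disjoint, so 3 is the maximum.

3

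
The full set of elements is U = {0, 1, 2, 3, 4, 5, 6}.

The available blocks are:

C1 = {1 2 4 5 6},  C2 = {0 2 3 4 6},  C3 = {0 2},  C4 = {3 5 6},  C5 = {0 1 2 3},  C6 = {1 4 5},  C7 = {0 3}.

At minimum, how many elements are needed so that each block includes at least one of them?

The 2 elements {0, 5} hit every block.
The blocks C3, C6 are pairwise disjoint, so any hitting set needs a separate element for each — at least 2. Hence 2 is optimal.

2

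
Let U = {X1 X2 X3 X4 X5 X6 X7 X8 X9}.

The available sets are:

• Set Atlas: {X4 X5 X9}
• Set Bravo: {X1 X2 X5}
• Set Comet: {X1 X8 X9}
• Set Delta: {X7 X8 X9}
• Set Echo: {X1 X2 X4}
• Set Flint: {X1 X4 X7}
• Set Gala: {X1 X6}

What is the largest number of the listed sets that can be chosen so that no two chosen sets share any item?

Delta, Gala are pairwise disjoint (Delta={X7,X8,X9}; Gala={X1,X6}).
Every remaining set overlaps one of these, and no 3 of the listed sets are pairwise disjoint, so 2 is the maximum.

2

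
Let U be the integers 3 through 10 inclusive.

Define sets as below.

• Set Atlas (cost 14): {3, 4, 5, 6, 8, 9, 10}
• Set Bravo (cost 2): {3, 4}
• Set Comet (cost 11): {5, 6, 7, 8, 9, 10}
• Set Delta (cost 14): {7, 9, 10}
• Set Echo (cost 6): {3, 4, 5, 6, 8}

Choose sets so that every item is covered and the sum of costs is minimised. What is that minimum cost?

Bravo, Comet together cover every item (Bravo ∪ Comet = {3, 4, 5, 6, 7, 8, 9, 10}); total cost 2 + 11 = 13.
No covering selection has total cost below 13.

13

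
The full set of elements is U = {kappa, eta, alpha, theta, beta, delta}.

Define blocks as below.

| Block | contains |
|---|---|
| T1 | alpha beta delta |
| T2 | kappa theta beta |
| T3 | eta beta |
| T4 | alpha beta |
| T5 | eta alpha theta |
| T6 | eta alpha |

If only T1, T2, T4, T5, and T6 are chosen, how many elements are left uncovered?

Union of T1, T2, T4, T5, T6 = {kappa, eta, alpha, theta, beta, delta} — that's every element, so 0 are uncovered.

0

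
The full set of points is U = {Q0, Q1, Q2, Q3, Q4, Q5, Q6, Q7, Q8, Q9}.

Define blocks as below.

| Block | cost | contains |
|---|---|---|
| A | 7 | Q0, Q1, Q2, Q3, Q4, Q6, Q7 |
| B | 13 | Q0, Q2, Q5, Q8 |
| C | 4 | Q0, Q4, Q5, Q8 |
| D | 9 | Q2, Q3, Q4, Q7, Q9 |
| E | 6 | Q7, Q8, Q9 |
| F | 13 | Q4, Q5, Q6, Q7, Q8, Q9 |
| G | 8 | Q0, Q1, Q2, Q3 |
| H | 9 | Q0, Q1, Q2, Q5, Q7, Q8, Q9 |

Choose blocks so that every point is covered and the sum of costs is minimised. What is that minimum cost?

A, H together cover every point (A ∪ H = {Q0, Q1, Q2, Q3, Q4, Q5, Q6, Q7, Q8, Q9}); total cost 7 + 9 = 16.
The greedy pick A, C, E costs 17; no covering selection beats 16.

16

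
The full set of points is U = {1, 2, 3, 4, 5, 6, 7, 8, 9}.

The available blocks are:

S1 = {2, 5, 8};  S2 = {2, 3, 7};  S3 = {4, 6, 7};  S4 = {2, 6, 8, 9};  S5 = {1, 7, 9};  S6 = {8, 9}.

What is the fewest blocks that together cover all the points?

4

S1, S2, S3, and S5 cover everything between them: the union {1, 2, 3, 4, 5, 6, 7, 8, 9} is all of U.
No 3 of the 6 blocks cover everything (all 20 combinations miss at least one point), so 4 is optimal.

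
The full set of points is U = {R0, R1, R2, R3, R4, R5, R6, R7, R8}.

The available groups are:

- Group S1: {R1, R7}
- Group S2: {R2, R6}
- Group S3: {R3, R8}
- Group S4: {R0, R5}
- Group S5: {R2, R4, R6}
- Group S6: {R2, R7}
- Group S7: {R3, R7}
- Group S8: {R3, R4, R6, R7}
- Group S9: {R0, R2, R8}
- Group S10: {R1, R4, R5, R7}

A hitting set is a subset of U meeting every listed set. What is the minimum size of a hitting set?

4

The 4 points {R0, R6, R7, R8} hit every group.
The groups S1, S3, S4, S5 are pairwise disjoint, so any hitting set needs a separate point for each — at least 4. Hence 4 is optimal.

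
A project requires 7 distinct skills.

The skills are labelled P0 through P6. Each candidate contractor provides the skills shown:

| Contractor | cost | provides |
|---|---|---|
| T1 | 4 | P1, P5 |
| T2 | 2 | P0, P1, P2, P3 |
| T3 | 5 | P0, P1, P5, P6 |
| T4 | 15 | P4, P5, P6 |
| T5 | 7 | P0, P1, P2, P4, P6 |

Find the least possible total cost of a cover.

T1, T2, T5 together cover every skill (T1 ∪ T2 ∪ T5 = {P0, P1, P2, P3, P4, P5, P6}); total cost 4 + 2 + 7 = 13.
The greedy pick T2, T3, T5 costs 14; no covering selection beats 13.

13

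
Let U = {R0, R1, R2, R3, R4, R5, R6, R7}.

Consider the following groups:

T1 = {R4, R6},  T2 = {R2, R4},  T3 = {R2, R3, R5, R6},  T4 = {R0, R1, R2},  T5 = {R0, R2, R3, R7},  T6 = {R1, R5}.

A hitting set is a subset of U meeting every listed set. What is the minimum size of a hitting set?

H = {R1, R3, R4} meets every group (each contains at least one member of H), and |H| = 3.
The groups T1, T5, T6 are pairwise disjoint, so any hitting set needs a separate element for each — at least 3. Hence 3 is optimal.

3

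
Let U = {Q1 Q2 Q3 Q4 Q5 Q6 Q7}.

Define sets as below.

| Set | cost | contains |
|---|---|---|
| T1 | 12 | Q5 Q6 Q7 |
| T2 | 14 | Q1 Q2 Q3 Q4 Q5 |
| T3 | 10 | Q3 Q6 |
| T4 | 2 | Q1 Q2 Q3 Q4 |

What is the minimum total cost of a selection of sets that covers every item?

14

T1, T4 together cover every item (T1 ∪ T4 = {Q1, Q2, Q3, Q4, Q5, Q6, Q7}); total cost 12 + 2 = 14.
No covering selection has total cost below 14.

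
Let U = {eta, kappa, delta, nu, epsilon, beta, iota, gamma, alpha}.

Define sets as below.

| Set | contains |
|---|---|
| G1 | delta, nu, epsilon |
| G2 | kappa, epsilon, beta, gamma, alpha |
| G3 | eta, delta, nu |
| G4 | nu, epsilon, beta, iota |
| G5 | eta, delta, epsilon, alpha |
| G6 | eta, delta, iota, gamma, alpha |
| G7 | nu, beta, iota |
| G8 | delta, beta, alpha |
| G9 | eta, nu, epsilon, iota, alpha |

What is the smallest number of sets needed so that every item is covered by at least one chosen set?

3

G2 and G5 and G7 together: G2 ∪ G5 ∪ G7 = {eta, kappa, delta, nu, epsilon, beta, iota, gamma, alpha} — every item is covered.
Only G2 contains kappa, so G2 is forced; the remaining 4 items need at least 2 more sets (each remaining set adds at most 3) — so at least 3 sets are needed, and 3 is optimal.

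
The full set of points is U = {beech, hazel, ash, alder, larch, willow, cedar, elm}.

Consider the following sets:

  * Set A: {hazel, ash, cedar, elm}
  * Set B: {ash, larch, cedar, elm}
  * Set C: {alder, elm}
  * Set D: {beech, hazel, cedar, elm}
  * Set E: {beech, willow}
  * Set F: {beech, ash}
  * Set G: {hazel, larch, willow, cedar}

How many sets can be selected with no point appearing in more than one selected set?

3

C, F, G are pairwise disjoint (C={alder,elm}; F={beech,ash}; G={hazel,larch,willow,cedar}).
Every remaining set overlaps one of these, and no 4 of the listed sets are pairwise disjoint, so 3 is the maximum.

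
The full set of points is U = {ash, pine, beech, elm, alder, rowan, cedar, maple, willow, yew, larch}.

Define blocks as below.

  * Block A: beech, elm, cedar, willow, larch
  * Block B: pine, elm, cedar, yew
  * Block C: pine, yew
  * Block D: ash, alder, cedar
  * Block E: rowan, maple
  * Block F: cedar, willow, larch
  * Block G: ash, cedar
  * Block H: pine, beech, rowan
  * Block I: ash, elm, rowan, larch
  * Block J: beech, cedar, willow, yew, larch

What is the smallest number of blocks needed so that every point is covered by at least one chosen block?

4

A and C and D and E together: A ∪ C ∪ D ∪ E = {ash, pine, beech, elm, alder, rowan, cedar, maple, willow, yew, larch} — every point is covered.
No 3 of the 10 blocks cover everything (all 120 combinations miss at least one point), so 4 is optimal.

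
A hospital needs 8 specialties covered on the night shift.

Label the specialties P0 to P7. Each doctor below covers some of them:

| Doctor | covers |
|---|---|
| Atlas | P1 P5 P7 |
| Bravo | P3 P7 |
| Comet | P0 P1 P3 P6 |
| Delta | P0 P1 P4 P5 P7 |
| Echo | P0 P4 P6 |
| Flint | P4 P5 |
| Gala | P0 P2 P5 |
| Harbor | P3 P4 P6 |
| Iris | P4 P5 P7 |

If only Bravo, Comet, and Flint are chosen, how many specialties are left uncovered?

1

Union of Bravo, Comet, Flint = {P0, P1, P3, P4, P5, P6, P7}.
Not covered: P2 — 1 specialty.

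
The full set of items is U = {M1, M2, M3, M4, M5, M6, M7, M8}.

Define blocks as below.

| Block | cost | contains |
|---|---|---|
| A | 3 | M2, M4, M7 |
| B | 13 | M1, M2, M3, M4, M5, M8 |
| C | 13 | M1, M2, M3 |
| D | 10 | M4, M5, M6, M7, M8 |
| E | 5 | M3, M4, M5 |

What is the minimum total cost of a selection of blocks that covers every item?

23

B, D together cover every item (B ∪ D = {M1, M2, M3, M4, M5, M6, M7, M8}); total cost 13 + 10 = 23.
The greedy pick A, E, D, B costs 31; no covering selection beats 23.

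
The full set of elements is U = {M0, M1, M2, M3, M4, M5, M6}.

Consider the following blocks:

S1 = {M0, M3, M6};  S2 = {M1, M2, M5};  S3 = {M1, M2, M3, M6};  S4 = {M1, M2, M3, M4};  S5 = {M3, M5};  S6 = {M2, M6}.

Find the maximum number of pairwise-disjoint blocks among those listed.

S5, S6 are pairwise disjoint (S5={M3,M5}; S6={M2,M6}).
Every remaining block overlaps one of these, and no 3 of the listed blocks are pairwise disjoint, so 2 is the maximum.

2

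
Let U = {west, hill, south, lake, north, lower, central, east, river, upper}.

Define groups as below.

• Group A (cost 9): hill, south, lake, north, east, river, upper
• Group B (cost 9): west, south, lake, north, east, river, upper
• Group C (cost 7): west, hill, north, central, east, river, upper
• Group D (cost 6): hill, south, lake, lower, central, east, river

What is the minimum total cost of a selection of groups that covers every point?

13

C, D together cover every point (C ∪ D = {west, hill, south, lake, north, lower, central, east, river, upper}); total cost 7 + 6 = 13.
No covering selection has total cost below 13.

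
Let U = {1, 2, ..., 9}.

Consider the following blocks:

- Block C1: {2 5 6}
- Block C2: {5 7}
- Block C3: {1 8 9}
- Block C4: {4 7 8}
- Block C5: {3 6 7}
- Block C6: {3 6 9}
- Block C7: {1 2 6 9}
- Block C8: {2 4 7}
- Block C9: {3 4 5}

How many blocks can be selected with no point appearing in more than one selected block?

2

C4, C7 are pairwise disjoint (C4={4,7,8}; C7={1,2,6,9}).
Every remaining block overlaps one of these, and no 3 of the listed blocks are pairwise disjoint, so 2 is the maximum.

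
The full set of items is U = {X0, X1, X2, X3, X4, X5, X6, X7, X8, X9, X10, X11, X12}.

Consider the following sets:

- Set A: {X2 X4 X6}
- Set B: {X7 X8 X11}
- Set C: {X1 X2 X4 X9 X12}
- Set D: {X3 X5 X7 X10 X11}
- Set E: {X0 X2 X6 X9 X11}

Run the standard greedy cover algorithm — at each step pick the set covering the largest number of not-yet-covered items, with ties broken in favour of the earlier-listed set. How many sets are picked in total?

4

Greedy: pick C (covers 5 new) → pick D (covers 5 new) → pick E (covers 2 new) → pick B (covers 1 new). Total picks: 4.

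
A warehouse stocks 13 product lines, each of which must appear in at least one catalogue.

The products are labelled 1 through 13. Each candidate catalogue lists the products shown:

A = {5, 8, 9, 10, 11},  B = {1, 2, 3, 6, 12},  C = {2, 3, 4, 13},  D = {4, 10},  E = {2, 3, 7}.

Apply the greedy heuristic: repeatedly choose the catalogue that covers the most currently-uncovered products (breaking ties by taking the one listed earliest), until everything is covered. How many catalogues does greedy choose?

4

Greedy: pick A (covers 5 new) → pick B (covers 5 new) → pick C (covers 2 new) → pick E (covers 1 new). Total picks: 4.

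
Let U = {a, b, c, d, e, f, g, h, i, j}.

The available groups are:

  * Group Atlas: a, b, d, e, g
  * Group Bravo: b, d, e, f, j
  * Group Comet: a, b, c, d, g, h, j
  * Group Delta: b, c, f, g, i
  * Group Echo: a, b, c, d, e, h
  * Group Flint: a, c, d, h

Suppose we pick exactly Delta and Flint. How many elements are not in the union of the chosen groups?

Union of Delta, Flint = {a, b, c, d, f, g, h, i}.
Not covered: e, j — 2 elements.

2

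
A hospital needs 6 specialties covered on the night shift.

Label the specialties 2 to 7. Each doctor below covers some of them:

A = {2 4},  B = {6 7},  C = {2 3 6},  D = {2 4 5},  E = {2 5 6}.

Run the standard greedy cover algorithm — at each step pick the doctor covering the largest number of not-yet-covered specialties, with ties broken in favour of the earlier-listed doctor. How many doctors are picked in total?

Greedy: pick C (covers 3 new) → pick D (covers 2 new) → pick B (covers 1 new). Total picks: 3.

3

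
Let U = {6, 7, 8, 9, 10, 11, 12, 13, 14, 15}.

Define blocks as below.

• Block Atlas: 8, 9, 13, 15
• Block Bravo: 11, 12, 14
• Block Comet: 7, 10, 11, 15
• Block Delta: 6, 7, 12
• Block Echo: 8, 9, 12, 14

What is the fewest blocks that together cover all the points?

4

Atlas, Bravo, Comet, and Delta cover everything between them: the union {6, 7, 8, 9, 10, 11, 12, 13, 14, 15} is all of U.
No 3 of the 5 blocks cover everything (all 10 combinations miss at least one point), so 4 is optimal.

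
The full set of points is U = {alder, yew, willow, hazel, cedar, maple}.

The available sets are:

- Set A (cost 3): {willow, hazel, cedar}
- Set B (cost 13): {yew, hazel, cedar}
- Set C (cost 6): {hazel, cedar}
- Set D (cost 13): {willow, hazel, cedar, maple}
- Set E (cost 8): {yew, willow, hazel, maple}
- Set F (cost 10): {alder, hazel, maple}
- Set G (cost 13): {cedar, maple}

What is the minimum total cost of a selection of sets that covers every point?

A, E, F together cover every point (A ∪ E ∪ F = {alder, yew, willow, hazel, cedar, maple}); total cost 3 + 8 + 10 = 21.
No covering selection has total cost below 21.

21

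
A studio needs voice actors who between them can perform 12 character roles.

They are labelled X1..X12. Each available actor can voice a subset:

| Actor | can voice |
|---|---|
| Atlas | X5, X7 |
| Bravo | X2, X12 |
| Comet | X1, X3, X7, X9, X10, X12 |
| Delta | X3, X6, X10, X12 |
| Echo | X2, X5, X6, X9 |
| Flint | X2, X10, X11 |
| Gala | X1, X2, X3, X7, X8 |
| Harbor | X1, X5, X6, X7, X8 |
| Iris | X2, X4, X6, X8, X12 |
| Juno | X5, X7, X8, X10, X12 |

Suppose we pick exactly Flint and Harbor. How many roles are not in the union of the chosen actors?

4

Union of Flint, Harbor = {X1, X2, X5, X6, X7, X8, X10, X11}.
Not covered: X3, X4, X9, X12 — 4 roles.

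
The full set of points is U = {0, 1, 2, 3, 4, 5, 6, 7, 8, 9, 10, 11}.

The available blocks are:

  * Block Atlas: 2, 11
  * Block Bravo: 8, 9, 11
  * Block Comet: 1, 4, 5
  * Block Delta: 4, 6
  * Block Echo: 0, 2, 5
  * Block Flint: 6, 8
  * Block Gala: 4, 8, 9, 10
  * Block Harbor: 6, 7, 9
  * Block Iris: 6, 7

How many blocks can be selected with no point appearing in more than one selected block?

3

Echo, Gala, Iris are pairwise disjoint (Echo={0,2,5}; Gala={4,8,9,10}; Iris={6,7}).
Every remaining block overlaps one of these, and no 4 of the listed blocks are pairwise disjoint, so 3 is the maximum.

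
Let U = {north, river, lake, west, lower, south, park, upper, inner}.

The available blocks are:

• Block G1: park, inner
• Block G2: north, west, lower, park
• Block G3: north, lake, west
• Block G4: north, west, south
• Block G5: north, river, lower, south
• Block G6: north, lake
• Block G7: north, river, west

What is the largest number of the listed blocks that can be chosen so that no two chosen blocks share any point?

G1, G5 are pairwise disjoint (G1={park,inner}; G5={north,river,lower,south}).
Every remaining block overlaps one of these, and no 3 of the listed blocks are pairwise disjoint, so 2 is the maximum.

2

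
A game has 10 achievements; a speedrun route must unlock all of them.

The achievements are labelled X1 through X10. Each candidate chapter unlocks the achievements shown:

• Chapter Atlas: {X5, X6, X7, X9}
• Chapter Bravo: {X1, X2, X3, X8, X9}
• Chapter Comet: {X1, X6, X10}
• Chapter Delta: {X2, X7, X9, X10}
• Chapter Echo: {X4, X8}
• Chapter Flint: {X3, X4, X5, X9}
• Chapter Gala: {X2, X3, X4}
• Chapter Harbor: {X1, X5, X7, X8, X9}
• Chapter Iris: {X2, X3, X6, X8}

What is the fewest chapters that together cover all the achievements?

3

Comet and Gala and Harbor together: Comet ∪ Gala ∪ Harbor = {X1, X2, X3, X4, X5, X6, X7, X8, X9, X10} — every achievement is covered.
No 2 of the 9 chapters cover everything (all 36 combinations miss at least one achievement), so 3 is optimal.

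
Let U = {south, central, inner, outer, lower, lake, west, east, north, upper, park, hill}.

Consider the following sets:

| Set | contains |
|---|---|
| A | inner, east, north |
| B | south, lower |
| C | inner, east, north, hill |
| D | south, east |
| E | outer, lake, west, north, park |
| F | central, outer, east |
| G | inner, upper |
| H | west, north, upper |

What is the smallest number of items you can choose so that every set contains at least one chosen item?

Take T = {inner, lower, east, north}. Each listed set contains at least one of these, so T is a hitting set of size 4.
No choice of 3 items meets every set, so 4 is the minimum.

4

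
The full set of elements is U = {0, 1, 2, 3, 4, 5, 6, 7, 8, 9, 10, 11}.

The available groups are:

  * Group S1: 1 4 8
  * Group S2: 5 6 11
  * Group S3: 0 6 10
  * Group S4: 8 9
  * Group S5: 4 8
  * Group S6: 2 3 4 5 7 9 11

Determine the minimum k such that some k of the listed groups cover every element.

3

S1, S3, and S6 cover everything between them: the union {0, 1, 2, 3, 4, 5, 6, 7, 8, 9, 10, 11} is all of U.
Only S3 contains 0, so S3 is forced; the remaining 9 elements need at least 2 more groups (each remaining group adds at most 7) — so at least 3 groups are needed, and 3 is optimal.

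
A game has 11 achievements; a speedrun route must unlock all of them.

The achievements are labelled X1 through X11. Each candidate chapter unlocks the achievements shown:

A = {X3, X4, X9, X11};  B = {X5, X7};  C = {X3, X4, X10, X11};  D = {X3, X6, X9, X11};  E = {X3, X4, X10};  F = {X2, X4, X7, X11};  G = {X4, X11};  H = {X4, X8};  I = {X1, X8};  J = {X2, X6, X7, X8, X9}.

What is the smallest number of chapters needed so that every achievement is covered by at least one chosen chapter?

B and C and I and J together: B ∪ C ∪ I ∪ J = {X1, X2, X3, X4, X5, X6, X7, X8, X9, X10, X11} — every achievement is covered.
Only I contains X1, so I is forced; the remaining 9 achievements need at least 3 more chapters (each remaining chapter adds at most 4) — so at least 4 chapters are needed, and 4 is optimal.

4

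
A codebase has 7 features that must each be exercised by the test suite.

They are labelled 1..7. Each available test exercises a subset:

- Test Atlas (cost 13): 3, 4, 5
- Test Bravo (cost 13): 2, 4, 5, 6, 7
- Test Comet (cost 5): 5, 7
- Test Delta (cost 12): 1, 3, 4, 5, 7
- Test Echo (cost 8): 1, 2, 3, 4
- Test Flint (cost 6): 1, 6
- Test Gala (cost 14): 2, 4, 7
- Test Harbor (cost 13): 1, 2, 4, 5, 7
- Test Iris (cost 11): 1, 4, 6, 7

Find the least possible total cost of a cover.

19

Comet, Echo, Flint together cover every feature (Comet ∪ Echo ∪ Flint = {1, 2, 3, 4, 5, 6, 7}); total cost 5 + 8 + 6 = 19.
No covering selection has total cost below 19.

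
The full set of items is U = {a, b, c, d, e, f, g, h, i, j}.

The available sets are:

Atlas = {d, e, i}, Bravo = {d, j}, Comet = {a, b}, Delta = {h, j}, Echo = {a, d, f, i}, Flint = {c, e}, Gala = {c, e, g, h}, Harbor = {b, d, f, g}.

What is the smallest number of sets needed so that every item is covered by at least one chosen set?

4

Bravo and Echo and Gala and Harbor together: Bravo ∪ Echo ∪ Gala ∪ Harbor = {a, b, c, d, e, f, g, h, i, j} — every item is covered.
No 3 of the 8 sets cover everything (all 56 combinations miss at least one item), so 4 is optimal.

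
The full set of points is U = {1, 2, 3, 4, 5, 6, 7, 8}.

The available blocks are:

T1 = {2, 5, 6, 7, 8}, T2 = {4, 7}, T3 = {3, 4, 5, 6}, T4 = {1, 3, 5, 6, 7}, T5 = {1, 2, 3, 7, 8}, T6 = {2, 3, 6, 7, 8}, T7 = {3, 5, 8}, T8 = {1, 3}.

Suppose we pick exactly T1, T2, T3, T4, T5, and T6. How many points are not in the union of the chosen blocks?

Union of T1, T2, T3, T4, T5, T6 = {1, 2, 3, 4, 5, 6, 7, 8} — that's every point, so 0 are uncovered.

0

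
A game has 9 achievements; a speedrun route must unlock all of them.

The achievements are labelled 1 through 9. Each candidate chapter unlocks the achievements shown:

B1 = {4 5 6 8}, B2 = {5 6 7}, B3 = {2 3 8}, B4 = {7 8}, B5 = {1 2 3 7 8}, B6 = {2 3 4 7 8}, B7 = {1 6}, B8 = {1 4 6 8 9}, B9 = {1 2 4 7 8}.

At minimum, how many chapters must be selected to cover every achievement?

Take {B2, B6, B8}. Their union is {1, 2, 3, 4, 5, 6, 7, 8, 9}, which is all 9 achievements.
Only B8 contains 9, so B8 is forced; the remaining 4 achievements need at least 2 more chapters (each remaining chapter adds at most 3) — so at least 3 chapters are needed, and 3 is optimal.

3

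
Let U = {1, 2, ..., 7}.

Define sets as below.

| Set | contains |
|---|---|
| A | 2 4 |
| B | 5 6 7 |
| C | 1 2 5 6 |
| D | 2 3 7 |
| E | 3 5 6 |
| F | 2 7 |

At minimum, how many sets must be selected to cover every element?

A and C and D together: A ∪ C ∪ D = {1, 2, 3, 4, 5, 6, 7} — every element is covered.
Only C contains 1, so C is forced; the remaining 3 elements need at least 2 more sets (each remaining set adds at most 2) — so at least 3 sets are needed, and 3 is optimal.

3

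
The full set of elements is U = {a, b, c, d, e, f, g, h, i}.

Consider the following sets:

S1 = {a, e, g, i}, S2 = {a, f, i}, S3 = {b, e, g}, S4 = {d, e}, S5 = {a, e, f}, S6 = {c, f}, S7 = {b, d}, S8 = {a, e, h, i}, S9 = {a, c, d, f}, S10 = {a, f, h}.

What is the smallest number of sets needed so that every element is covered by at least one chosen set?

Take {S3, S8, S9}. Their union is {a, b, c, d, e, f, g, h, i}, which is all 9 elements.
Each set has at most 4 elements, and 2·4 = 8 < 9 — so at least 3 sets are needed, and 3 is optimal.

3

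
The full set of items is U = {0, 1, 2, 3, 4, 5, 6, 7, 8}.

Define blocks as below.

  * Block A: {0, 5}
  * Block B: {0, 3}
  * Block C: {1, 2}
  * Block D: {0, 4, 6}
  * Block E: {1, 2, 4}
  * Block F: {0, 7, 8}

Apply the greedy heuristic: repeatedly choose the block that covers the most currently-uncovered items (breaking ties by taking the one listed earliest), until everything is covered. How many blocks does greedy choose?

Greedy: pick D (covers 3 new) → pick C (covers 2 new) → pick F (covers 2 new) → pick A (covers 1 new) → pick B (covers 1 new). Total picks: 5.

5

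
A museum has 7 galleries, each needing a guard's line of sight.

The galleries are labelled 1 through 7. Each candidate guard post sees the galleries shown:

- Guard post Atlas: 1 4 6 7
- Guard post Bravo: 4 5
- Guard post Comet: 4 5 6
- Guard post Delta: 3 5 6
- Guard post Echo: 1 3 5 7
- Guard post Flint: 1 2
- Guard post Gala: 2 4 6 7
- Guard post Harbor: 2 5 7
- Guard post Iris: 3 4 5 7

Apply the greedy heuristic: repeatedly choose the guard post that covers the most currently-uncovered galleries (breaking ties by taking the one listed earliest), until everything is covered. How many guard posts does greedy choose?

Greedy: pick Atlas (covers 4 new) → pick Delta (covers 2 new) → pick Flint (covers 1 new). Total picks: 3.
(The true minimum cover uses only 2 guard posts, so greedy is not optimal here.)

3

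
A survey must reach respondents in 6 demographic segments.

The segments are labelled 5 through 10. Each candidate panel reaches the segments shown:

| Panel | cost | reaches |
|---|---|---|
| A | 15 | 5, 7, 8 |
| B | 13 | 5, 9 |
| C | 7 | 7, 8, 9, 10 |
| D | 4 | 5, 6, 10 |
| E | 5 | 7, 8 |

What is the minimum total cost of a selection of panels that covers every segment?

11

C, D together cover every segment (C ∪ D = {5, 6, 7, 8, 9, 10}); total cost 7 + 4 = 11.
No covering selection has total cost below 11.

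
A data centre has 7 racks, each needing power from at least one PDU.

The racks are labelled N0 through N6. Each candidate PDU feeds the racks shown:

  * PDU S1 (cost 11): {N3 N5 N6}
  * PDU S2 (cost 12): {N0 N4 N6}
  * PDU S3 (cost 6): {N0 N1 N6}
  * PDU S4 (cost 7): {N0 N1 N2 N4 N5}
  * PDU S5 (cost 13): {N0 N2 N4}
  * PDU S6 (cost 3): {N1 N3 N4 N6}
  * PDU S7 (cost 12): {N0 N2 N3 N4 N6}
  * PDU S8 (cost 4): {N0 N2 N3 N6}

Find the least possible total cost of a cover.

10

S4, S6 together cover every rack (S4 ∪ S6 = {N0, N1, N2, N3, N4, N5, N6}); total cost 7 + 3 = 10.
The greedy pick S6, S8, S4 costs 14; no covering selection beats 10.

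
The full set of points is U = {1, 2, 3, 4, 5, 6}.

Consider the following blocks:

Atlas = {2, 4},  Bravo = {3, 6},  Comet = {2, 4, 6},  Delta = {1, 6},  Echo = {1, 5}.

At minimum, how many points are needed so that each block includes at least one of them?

3

The 3 points {1, 2, 3} hit every block.
The blocks Atlas, Bravo, Echo are pairwise disjoint, so any hitting set needs a separate point for each — at least 3. Hence 3 is optimal.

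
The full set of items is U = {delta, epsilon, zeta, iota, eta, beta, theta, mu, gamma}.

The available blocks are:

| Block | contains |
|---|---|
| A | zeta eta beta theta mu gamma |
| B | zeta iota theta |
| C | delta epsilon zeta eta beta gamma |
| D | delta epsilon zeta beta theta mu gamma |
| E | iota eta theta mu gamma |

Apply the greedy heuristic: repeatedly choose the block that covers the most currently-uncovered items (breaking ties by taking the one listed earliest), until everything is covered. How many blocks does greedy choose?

2

Greedy: pick D (covers 7 new) → pick E (covers 2 new). Total picks: 2.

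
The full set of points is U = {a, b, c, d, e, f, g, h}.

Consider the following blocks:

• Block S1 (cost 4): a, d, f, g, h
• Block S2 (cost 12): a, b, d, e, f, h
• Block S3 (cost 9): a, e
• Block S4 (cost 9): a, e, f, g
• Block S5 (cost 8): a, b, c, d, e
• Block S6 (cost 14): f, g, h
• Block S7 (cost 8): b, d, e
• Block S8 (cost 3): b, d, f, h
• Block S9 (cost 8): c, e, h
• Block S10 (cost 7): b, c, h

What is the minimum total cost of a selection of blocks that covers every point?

12

S1, S5 together cover every point (S1 ∪ S5 = {a, b, c, d, e, f, g, h}); total cost 4 + 8 = 12.
The greedy pick S8, S1, S5 costs 15; no covering selection beats 12.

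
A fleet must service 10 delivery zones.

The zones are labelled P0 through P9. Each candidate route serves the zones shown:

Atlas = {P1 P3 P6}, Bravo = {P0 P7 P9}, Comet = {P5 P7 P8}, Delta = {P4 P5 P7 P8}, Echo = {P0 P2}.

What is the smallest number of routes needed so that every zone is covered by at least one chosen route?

Atlas and Bravo and Delta and Echo together: Atlas ∪ Bravo ∪ Delta ∪ Echo = {P0, P1, P2, P3, P4, P5, P6, P7, P8, P9} — every zone is covered.
Only Bravo contains P9, so Bravo is forced; the remaining 7 zones need at least 3 more routes (each remaining route adds at most 3) — so at least 4 routes are needed, and 4 is optimal.

4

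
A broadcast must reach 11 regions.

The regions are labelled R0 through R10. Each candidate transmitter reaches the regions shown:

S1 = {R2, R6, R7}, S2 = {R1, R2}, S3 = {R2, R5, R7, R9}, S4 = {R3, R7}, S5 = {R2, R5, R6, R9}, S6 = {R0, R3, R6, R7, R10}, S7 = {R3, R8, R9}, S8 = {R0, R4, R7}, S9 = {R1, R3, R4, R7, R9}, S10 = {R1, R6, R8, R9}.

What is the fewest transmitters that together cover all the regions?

4

S5 and S6 and S7 and S9 together: S5 ∪ S6 ∪ S7 ∪ S9 = {R0, R1, R2, R3, R4, R5, R6, R7, R8, R9, R10} — every region is covered.
No 3 of the 10 transmitters cover everything (all 120 combinations miss at least one region), so 4 is optimal.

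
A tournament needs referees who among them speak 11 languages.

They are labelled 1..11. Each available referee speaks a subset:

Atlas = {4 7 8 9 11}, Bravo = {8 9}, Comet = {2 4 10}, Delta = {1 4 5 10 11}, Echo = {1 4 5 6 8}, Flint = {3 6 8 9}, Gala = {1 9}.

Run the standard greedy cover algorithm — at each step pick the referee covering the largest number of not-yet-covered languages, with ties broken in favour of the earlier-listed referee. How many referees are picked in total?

Greedy: pick Atlas (covers 5 new) → pick Delta (covers 3 new) → pick Flint (covers 2 new) → pick Comet (covers 1 new). Total picks: 4.

4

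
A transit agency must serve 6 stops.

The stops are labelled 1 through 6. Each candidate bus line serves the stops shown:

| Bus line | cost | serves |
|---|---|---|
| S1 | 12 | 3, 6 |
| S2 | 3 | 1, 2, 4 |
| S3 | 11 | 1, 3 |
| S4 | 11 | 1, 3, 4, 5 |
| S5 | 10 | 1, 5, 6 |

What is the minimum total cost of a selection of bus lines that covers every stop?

24

S2, S3, S5 together cover every stop (S2 ∪ S3 ∪ S5 = {1, 2, 3, 4, 5, 6}); total cost 3 + 11 + 10 = 24.
No covering selection has total cost below 24.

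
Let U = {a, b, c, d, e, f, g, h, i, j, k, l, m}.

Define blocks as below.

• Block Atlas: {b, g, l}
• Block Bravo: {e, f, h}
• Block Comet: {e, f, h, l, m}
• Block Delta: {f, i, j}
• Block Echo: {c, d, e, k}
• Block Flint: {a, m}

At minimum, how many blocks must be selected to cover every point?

Atlas and Comet and Delta and Echo and Flint together: Atlas ∪ Comet ∪ Delta ∪ Echo ∪ Flint = {a, b, c, d, e, f, g, h, i, j, k, l, m} — every point is covered.
No 4 of the 6 blocks cover everything (all 15 combinations miss at least one point), so 5 is optimal.

5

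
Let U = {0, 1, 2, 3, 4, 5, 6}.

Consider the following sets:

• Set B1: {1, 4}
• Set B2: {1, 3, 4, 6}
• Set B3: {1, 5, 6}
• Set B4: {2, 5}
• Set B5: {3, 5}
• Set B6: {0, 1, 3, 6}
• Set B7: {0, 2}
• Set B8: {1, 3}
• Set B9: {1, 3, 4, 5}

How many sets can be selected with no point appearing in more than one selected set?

3

B1, B5, B7 are pairwise disjoint (B1={1,4}; B5={3,5}; B7={0,2}).
Every remaining set overlaps one of these, and no 4 of the listed sets are pairwise disjoint, so 3 is the maximum.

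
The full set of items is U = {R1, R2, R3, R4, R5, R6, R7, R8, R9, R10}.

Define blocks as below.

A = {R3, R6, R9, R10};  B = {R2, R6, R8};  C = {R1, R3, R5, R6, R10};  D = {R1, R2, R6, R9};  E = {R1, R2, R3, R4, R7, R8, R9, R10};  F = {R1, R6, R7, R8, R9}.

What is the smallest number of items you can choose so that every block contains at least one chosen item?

2

The 2 items {R3, R6} hit every block.
No single item lies in every block, so at least 2 are needed and 2 is optimal.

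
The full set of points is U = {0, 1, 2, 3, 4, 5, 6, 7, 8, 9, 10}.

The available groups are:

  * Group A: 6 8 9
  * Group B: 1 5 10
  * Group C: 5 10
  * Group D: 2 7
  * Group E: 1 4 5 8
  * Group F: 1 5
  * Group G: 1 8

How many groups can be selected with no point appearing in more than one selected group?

3

A, B, D are pairwise disjoint (A={6,8,9}; B={1,5,10}; D={2,7}).
Every remaining group overlaps one of these, and no 4 of the listed groups are pairwise disjoint, so 3 is the maximum.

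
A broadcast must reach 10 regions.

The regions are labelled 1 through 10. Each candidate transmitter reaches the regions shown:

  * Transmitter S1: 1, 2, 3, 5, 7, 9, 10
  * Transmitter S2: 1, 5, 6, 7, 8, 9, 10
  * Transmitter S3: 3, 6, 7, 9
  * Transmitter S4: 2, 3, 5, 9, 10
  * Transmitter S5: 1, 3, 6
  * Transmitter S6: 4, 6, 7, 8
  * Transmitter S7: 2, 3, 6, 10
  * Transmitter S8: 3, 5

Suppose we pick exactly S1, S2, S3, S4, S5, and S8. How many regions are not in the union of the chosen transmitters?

Union of S1, S2, S3, S4, S5, S8 = {1, 2, 3, 5, 6, 7, 8, 9, 10}.
Not covered: 4 — 1 region.

1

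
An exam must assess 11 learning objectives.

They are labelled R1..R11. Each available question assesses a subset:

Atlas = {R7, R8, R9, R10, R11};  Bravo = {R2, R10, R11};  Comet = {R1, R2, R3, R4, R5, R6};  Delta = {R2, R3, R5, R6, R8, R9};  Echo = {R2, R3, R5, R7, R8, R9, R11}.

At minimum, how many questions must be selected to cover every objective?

Atlas and Comet together: Atlas ∪ Comet = {R1, R2, R3, R4, R5, R6, R7, R8, R9, R10, R11} — every objective is covered.
No single question has all 11 objectives (the largest, Echo, has 7), so 2 is optimal.

2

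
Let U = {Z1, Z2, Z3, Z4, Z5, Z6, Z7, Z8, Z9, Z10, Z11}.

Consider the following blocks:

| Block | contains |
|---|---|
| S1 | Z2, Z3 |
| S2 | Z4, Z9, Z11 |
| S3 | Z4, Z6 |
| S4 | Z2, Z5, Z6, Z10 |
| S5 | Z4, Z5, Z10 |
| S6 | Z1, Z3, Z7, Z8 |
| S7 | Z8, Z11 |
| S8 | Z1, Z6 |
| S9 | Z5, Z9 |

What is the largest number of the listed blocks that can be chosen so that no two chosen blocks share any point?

4

S1, S7, S8, S9 are pairwise disjoint (S1={Z2,Z3}; S7={Z8,Z11}; S8={Z1,Z6}; S9={Z5,Z9}).
Every remaining block overlaps one of these, and no 5 of the listed blocks are pairwise disjoint, so 4 is the maximum.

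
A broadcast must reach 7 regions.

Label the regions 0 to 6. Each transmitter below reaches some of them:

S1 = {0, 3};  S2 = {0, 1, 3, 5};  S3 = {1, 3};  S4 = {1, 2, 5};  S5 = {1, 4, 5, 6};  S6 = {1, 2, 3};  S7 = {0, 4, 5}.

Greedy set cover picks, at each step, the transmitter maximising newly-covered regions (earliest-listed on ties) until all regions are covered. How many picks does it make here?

Greedy: pick S2 (covers 4 new) → pick S5 (covers 2 new) → pick S4 (covers 1 new). Total picks: 3.

3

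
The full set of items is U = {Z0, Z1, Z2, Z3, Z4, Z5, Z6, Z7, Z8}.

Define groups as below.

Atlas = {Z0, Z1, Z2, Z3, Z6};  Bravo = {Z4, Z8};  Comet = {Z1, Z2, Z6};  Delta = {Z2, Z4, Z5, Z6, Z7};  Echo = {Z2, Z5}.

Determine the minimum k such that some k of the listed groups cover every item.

3

Atlas and Bravo and Delta together: Atlas ∪ Bravo ∪ Delta = {Z0, Z1, Z2, Z3, Z4, Z5, Z6, Z7, Z8} — every item is covered.
Only Atlas contains Z0, so Atlas is forced; the remaining 4 items need at least 2 more groups (each remaining group adds at most 3) — so at least 3 groups are needed, and 3 is optimal.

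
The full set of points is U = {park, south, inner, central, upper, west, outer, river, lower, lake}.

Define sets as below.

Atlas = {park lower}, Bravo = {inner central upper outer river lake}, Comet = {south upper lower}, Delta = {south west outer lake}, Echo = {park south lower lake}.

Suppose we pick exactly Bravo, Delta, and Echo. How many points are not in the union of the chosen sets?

0

Union of Bravo, Delta, Echo = {park, south, inner, central, upper, west, outer, river, lower, lake} — that's every point, so 0 are uncovered.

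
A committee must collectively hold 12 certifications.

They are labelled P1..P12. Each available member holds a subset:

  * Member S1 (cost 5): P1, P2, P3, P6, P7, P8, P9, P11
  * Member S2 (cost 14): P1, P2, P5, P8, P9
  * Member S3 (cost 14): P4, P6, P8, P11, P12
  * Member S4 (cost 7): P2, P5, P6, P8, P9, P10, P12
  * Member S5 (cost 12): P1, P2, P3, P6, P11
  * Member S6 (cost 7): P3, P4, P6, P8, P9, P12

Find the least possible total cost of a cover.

19

S1, S4, S6 together cover every certification (S1 ∪ S4 ∪ S6 = {P1, P2, P3, P4, P5, P6, P7, P8, P9, P10, P11, P12}); total cost 5 + 7 + 7 = 19.
No covering selection has total cost below 19.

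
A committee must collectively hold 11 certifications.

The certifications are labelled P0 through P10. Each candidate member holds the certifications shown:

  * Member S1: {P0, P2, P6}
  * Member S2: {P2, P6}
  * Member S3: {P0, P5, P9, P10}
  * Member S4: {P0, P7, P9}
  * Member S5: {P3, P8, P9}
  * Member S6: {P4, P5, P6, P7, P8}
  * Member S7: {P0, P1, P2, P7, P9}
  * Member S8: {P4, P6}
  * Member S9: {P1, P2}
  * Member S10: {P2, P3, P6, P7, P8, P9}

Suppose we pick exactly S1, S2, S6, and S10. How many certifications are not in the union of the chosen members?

2

Union of S1, S2, S6, S10 = {P0, P2, P3, P4, P5, P6, P7, P8, P9}.
Not covered: P1, P10 — 2 certifications.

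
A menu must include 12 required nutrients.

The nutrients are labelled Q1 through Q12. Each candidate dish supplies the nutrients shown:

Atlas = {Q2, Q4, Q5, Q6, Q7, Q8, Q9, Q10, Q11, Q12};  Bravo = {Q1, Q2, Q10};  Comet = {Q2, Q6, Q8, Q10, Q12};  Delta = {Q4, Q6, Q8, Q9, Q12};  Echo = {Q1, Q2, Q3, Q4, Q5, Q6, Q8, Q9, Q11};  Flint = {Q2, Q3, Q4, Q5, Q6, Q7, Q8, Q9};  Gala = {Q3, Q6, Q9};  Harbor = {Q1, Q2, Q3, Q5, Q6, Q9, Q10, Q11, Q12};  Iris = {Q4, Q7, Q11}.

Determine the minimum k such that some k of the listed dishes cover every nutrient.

Take {Flint, Harbor}. Their union is {Q1, Q2, Q3, Q4, Q5, Q6, Q7, Q8, Q9, Q10, Q11, Q12}, which is all 12 nutrients.
No single dish has all 12 nutrients (the largest, Atlas, has 10), so 2 is optimal.

2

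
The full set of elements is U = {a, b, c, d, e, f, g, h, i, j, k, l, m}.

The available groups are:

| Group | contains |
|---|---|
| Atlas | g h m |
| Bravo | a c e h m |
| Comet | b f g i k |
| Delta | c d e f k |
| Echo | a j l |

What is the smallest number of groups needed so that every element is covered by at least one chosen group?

4

Take {Bravo, Comet, Delta, Echo}. Their union is {a, b, c, d, e, f, g, h, i, j, k, l, m}, which is all 13 elements.
Only Delta contains d, so Delta is forced; the remaining 8 elements need at least 3 more groups (each remaining group adds at most 3) — so at least 4 groups are needed, and 4 is optimal.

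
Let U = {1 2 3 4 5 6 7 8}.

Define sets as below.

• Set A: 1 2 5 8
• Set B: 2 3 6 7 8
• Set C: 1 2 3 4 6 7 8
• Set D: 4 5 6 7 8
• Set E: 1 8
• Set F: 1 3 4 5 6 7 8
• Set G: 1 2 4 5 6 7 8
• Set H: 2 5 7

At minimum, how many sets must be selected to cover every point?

2

C and G cover everything between them: the union {1, 2, 3, 4, 5, 6, 7, 8} is all of U.
No single set has all 8 points (the largest, C, has 7), so 2 is optimal.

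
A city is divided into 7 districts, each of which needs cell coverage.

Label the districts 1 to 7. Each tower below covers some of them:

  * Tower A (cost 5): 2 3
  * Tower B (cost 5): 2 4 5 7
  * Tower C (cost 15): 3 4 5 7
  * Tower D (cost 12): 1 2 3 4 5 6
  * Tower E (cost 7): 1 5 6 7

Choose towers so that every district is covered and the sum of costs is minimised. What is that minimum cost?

17

B, D together cover every district (B ∪ D = {1, 2, 3, 4, 5, 6, 7}); total cost 5 + 12 = 17.
No covering selection has total cost below 17.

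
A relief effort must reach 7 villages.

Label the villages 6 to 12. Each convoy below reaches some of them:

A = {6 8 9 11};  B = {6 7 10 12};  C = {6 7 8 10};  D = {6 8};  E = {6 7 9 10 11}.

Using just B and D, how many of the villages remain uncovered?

2

Union of B, D = {6, 7, 8, 10, 12}.
Not covered: 9, 11 — 2 villages.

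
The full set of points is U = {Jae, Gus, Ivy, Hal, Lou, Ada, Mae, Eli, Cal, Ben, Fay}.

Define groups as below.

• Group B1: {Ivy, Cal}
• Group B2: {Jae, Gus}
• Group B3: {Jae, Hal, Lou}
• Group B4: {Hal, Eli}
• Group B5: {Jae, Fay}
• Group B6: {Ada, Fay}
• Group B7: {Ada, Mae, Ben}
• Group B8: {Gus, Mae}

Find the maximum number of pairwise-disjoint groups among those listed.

B1, B4, B6, B8 are pairwise disjoint (B1={Ivy,Cal}; B4={Hal,Eli}; B6={Ada,Fay}; B8={Gus,Mae}).
Every remaining group overlaps one of these, and no 5 of the listed groups are pairwise disjoint, so 4 is the maximum.

4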